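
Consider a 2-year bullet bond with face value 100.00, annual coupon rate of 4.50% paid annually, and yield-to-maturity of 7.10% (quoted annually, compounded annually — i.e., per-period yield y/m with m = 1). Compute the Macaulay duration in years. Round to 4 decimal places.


Coupon per period c = face * coupon_rate / m = 4.500000
Periods per year m = 1; per-period yield y/m = 0.071000
Number of cashflows N = 2
Cashflows (t years, CF_t, discount factor 1/(1+y/m)^(m*t), PV):
  t = 1.0000: CF_t = 4.500000, DF = 0.933707, PV = 4.201681
  t = 2.0000: CF_t = 104.500000, DF = 0.871808, PV = 91.103980
Price P = sum_t PV_t = 95.305660
Macaulay numerator sum_t t * PV_t:
  t * PV_t at t = 1.0000: 4.201681
  t * PV_t at t = 2.0000: 182.207959
Macaulay duration D = (sum_t t * PV_t) / P = 186.409640 / 95.305660 = 1.955914

Answer: Macaulay duration = 1.9559 years


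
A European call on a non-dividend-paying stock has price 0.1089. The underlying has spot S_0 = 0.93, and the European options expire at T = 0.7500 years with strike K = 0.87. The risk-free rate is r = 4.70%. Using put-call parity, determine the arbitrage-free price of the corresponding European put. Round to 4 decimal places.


Put-call parity: C - P = S_0 * exp(-qT) - K * exp(-rT).
S_0 * exp(-qT) = 0.9300 * 1.00000000 = 0.93000000
K * exp(-rT) = 0.8700 * 0.96536405 = 0.83986672
P = C - S*exp(-qT) + K*exp(-rT)
P = 0.1089 - 0.93000000 + 0.83986672 = 0.0188

Answer: Put price = 0.0188


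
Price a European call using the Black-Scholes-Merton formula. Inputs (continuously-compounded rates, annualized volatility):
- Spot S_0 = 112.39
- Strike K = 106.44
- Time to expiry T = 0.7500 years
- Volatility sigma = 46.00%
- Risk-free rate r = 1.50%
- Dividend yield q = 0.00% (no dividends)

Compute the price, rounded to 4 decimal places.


Answer: Price = 20.9807

Derivation:
d1 = (ln(S/K) + (r - q + 0.5*sigma^2) * T) / (sigma * sqrt(T)) = 0.36396542
d2 = d1 - sigma * sqrt(T) = -0.03440626
exp(-rT) = 0.98881304; exp(-qT) = 1.00000000
C = S_0 * exp(-qT) * N(d1) - K * exp(-rT) * N(d2)
N(d1) = 0.64205809; N(d2) = 0.48627660
C = 112.3900 * 1.00000000 * 0.64205809 - 106.4400 * 0.98881304 * 0.48627660 = 20.9807


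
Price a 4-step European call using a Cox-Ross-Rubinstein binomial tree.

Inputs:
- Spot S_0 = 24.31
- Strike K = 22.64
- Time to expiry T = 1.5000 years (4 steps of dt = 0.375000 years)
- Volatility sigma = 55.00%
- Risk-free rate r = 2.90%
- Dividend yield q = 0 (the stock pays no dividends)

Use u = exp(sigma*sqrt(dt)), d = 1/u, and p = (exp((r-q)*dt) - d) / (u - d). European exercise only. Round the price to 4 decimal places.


Answer: Price = V(0,0) = 7.3556

Derivation:
dt = T/N = 0.375000
u = exp(sigma*sqrt(dt)) = 1.400466; d = 1/u = 0.714048
p = (exp((r-q)*dt) - d) / (u - d) = 0.432515
Discount per step: exp(-r*dt) = 0.989184
Stock lattice S(k, i) with i counting down-moves:
  k=0: S(0,0) = 24.3100
  k=1: S(1,0) = 34.0453; S(1,1) = 17.3585
  k=2: S(2,0) = 47.6793; S(2,1) = 24.3100; S(2,2) = 12.3948
  k=3: S(3,0) = 66.7732; S(3,1) = 34.0453; S(3,2) = 17.3585; S(3,3) = 8.8505
  k=4: S(4,0) = 93.5136; S(4,1) = 47.6793; S(4,2) = 24.3100; S(4,3) = 12.3948; S(4,4) = 6.3197
Terminal payoffs V(N, i) = max(S_T - K, 0):
  V(4,0) = 70.873625; V(4,1) = 25.039306; V(4,2) = 1.670000; V(4,3) = 0.000000; V(4,4) = 0.000000
Backward induction: V(k, i) = exp(-r*dt) * [p * V(k+1, i) + (1-p) * V(k+1, i+1)].
  V(3,0) = exp(-r*dt) * [p*70.873625 + (1-p)*25.039306] = 44.378110
  V(3,1) = exp(-r*dt) * [p*25.039306 + (1-p)*1.670000] = 11.650198
  V(3,2) = exp(-r*dt) * [p*1.670000 + (1-p)*0.000000] = 0.714488
  V(3,3) = exp(-r*dt) * [p*0.000000 + (1-p)*0.000000] = 0.000000
  V(2,0) = exp(-r*dt) * [p*44.378110 + (1-p)*11.650198] = 25.526410
  V(2,1) = exp(-r*dt) * [p*11.650198 + (1-p)*0.714488] = 5.385465
  V(2,2) = exp(-r*dt) * [p*0.714488 + (1-p)*0.000000] = 0.305685
  V(1,0) = exp(-r*dt) * [p*25.526410 + (1-p)*5.385465] = 13.944262
  V(1,1) = exp(-r*dt) * [p*5.385465 + (1-p)*0.305685] = 2.475698
  V(0,0) = exp(-r*dt) * [p*13.944262 + (1-p)*2.475698] = 7.355600


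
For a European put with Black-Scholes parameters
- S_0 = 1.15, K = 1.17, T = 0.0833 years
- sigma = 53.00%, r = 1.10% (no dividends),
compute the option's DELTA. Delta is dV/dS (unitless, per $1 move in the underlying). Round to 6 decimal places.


d1 = -0.0302419137; d2 = -0.1832091325
phi(d1) = 0.3987598911; exp(-qT) = 1.0000000000; exp(-rT) = 0.9990841197
N(-d1) = 0.5120629393
Delta = -exp(-qT) * N(-d1) = -1.0000000000 * 0.5120629393 = -0.512063

Answer: Delta = -0.512063


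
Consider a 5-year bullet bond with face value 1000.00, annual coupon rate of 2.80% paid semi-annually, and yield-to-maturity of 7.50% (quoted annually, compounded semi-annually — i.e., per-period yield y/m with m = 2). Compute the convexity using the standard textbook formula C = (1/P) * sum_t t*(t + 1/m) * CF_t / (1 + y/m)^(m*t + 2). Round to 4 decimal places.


Coupon per period c = face * coupon_rate / m = 14.000000
Periods per year m = 2; per-period yield y/m = 0.037500
Number of cashflows N = 10
Cashflows (t years, CF_t, discount factor 1/(1+y/m)^(m*t), PV):
  t = 0.5000: CF_t = 14.000000, DF = 0.963855, PV = 13.493976
  t = 1.0000: CF_t = 14.000000, DF = 0.929017, PV = 13.006242
  t = 1.5000: CF_t = 14.000000, DF = 0.895438, PV = 12.536137
  t = 2.0000: CF_t = 14.000000, DF = 0.863073, PV = 12.083023
  t = 2.5000: CF_t = 14.000000, DF = 0.831878, PV = 11.646288
  t = 3.0000: CF_t = 14.000000, DF = 0.801810, PV = 11.225337
  t = 3.5000: CF_t = 14.000000, DF = 0.772829, PV = 10.819602
  t = 4.0000: CF_t = 14.000000, DF = 0.744895, PV = 10.428532
  t = 4.5000: CF_t = 14.000000, DF = 0.717971, PV = 10.051597
  t = 5.0000: CF_t = 1014.000000, DF = 0.692020, PV = 701.708765
Price P = sum_t PV_t = 806.999500
Convexity numerator sum_t t*(t + 1/m) * CF_t / (1+y/m)^(m*t + 2):
  t = 0.5000: term = 6.268068
  t = 1.0000: term = 18.124535
  t = 1.5000: term = 34.938863
  t = 2.0000: term = 56.126687
  t = 2.5000: term = 81.147017
  t = 3.0000: term = 109.499590
  t = 3.5000: term = 140.722364
  t = 4.0000: term = 174.389160
  t = 4.5000: term = 210.107422
  t = 5.0000: term = 17927.238002
Convexity = (1/P) * sum = 18758.561709 / 806.999500 = 23.244824

Answer: Convexity = 23.2448


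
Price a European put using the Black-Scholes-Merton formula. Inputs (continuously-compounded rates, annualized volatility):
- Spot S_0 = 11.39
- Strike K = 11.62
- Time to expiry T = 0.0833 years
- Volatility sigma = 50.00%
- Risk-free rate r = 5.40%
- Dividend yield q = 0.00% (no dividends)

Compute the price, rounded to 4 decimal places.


Answer: Price = 0.7530

Derivation:
d1 = (ln(S/K) + (r - q + 0.5*sigma^2) * T) / (sigma * sqrt(T)) = -0.03521114
d2 = d1 - sigma * sqrt(T) = -0.17951984
exp(-rT) = 0.99551190; exp(-qT) = 1.00000000
P = K * exp(-rT) * N(-d2) - S_0 * exp(-qT) * N(-d1)
N(-d1) = 0.51404431; N(-d2) = 0.57123523
P = 11.6200 * 0.99551190 * 0.57123523 - 11.3900 * 1.00000000 * 0.51404431 = 0.7530


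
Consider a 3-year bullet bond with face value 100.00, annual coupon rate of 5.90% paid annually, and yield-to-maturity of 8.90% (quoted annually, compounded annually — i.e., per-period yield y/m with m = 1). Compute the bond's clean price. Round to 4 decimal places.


Answer: Price = 92.3926

Derivation:
Coupon per period c = face * coupon_rate / m = 5.900000
Periods per year m = 1; per-period yield y/m = 0.089000
Number of cashflows N = 3
Cashflows (t years, CF_t, discount factor 1/(1+y/m)^(m*t), PV):
  t = 1.0000: CF_t = 5.900000, DF = 0.918274, PV = 5.417815
  t = 2.0000: CF_t = 5.900000, DF = 0.843226, PV = 4.975036
  t = 3.0000: CF_t = 105.900000, DF = 0.774313, PV = 81.999711
Price P = sum_t PV_t = 92.392562


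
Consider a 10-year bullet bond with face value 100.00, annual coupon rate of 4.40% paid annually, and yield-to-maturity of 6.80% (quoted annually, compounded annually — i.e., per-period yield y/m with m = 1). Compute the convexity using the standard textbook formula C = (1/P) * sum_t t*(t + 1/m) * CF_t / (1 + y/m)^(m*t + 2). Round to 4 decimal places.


Answer: Convexity = 72.5964

Derivation:
Coupon per period c = face * coupon_rate / m = 4.400000
Periods per year m = 1; per-period yield y/m = 0.068000
Number of cashflows N = 10
Cashflows (t years, CF_t, discount factor 1/(1+y/m)^(m*t), PV):
  t = 1.0000: CF_t = 4.400000, DF = 0.936330, PV = 4.119850
  t = 2.0000: CF_t = 4.400000, DF = 0.876713, PV = 3.857538
  t = 3.0000: CF_t = 4.400000, DF = 0.820892, PV = 3.611927
  t = 4.0000: CF_t = 4.400000, DF = 0.768626, PV = 3.381954
  t = 5.0000: CF_t = 4.400000, DF = 0.719687, PV = 3.166623
  t = 6.0000: CF_t = 4.400000, DF = 0.673864, PV = 2.965003
  t = 7.0000: CF_t = 4.400000, DF = 0.630959, PV = 2.776220
  t = 8.0000: CF_t = 4.400000, DF = 0.590786, PV = 2.599457
  t = 9.0000: CF_t = 4.400000, DF = 0.553170, PV = 2.433949
  t = 10.0000: CF_t = 104.400000, DF = 0.517950, PV = 54.073935
Price P = sum_t PV_t = 82.986455
Convexity numerator sum_t t*(t + 1/m) * CF_t / (1+y/m)^(m*t + 2):
  t = 1.0000: term = 7.223853
  t = 2.0000: term = 20.291723
  t = 3.0000: term = 37.999480
  t = 4.0000: term = 59.300063
  t = 5.0000: term = 83.286606
  t = 6.0000: term = 109.177198
  t = 7.0000: term = 136.301121
  t = 8.0000: term = 164.086422
  t = 9.0000: term = 192.048715
  t = 10.0000: term = 5214.805940
Convexity = (1/P) * sum = 6024.521122 / 82.986455 = 72.596439


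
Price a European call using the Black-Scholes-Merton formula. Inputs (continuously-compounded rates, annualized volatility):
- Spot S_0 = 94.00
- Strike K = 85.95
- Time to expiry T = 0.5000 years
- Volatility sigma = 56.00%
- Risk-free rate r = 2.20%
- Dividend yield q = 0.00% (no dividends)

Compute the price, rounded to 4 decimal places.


Answer: Price = 18.9866

Derivation:
d1 = (ln(S/K) + (r - q + 0.5*sigma^2) * T) / (sigma * sqrt(T)) = 0.45186409
d2 = d1 - sigma * sqrt(T) = 0.05588429
exp(-rT) = 0.98906028; exp(-qT) = 1.00000000
C = S_0 * exp(-qT) * N(d1) - K * exp(-rT) * N(d2)
N(d1) = 0.67431655; N(d2) = 0.52228301
C = 94.0000 * 1.00000000 * 0.67431655 - 85.9500 * 0.98906028 * 0.52228301 = 18.9866


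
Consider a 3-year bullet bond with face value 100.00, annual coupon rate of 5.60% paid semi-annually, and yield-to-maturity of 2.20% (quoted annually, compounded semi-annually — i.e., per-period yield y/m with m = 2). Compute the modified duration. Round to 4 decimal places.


Coupon per period c = face * coupon_rate / m = 2.800000
Periods per year m = 2; per-period yield y/m = 0.011000
Number of cashflows N = 6
Cashflows (t years, CF_t, discount factor 1/(1+y/m)^(m*t), PV):
  t = 0.5000: CF_t = 2.800000, DF = 0.989120, PV = 2.769535
  t = 1.0000: CF_t = 2.800000, DF = 0.978358, PV = 2.739402
  t = 1.5000: CF_t = 2.800000, DF = 0.967713, PV = 2.709596
  t = 2.0000: CF_t = 2.800000, DF = 0.957184, PV = 2.680115
  t = 2.5000: CF_t = 2.800000, DF = 0.946769, PV = 2.650954
  t = 3.0000: CF_t = 102.800000, DF = 0.936468, PV = 96.268938
Price P = sum_t PV_t = 109.818540
First compute Macaulay numerator sum_t t * PV_t:
  t * PV_t at t = 0.5000: 1.384768
  t * PV_t at t = 1.0000: 2.739402
  t * PV_t at t = 1.5000: 4.064394
  t * PV_t at t = 2.0000: 5.360230
  t * PV_t at t = 2.5000: 6.627386
  t * PV_t at t = 3.0000: 288.806814
Macaulay duration D = 308.982993 / 109.818540 = 2.813578
Modified duration = D / (1 + y/m) = 2.813578 / (1 + 0.011000) = 2.782965

Answer: Modified duration = 2.7830


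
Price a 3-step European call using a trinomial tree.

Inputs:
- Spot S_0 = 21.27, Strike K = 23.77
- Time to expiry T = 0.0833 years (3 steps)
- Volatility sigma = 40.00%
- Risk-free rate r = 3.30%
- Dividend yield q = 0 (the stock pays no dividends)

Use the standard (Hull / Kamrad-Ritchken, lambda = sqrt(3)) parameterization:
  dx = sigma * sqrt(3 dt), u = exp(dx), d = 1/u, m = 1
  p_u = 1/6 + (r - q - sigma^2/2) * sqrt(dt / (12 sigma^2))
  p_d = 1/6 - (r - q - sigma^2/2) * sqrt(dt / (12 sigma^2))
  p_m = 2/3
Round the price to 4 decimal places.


Answer: Price = V(0,0) = 0.2060

Derivation:
dt = T/N = 0.027767; dx = sigma*sqrt(3*dt) = 0.115447
u = exp(dx) = 1.122375; d = 1/u = 0.890968
p_u = 0.161015, p_m = 0.666667, p_d = 0.172319
Discount per step: exp(-r*dt) = 0.999084
Stock lattice S(k, j) with j the centered position index:
  k=0: S(0,+0) = 21.2700
  k=1: S(1,-1) = 18.9509; S(1,+0) = 21.2700; S(1,+1) = 23.8729
  k=2: S(2,-2) = 16.8846; S(2,-1) = 18.9509; S(2,+0) = 21.2700; S(2,+1) = 23.8729; S(2,+2) = 26.7944
  k=3: S(3,-3) = 15.0437; S(3,-2) = 16.8846; S(3,-1) = 18.9509; S(3,+0) = 21.2700; S(3,+1) = 23.8729; S(3,+2) = 26.7944; S(3,+3) = 30.0733
Terminal payoffs V(N, j) = max(S_T - K, 0):
  V(3,-3) = 0.000000; V(3,-2) = 0.000000; V(3,-1) = 0.000000; V(3,+0) = 0.000000; V(3,+1) = 0.102916; V(3,+2) = 3.024363; V(3,+3) = 6.303323
Backward induction: V(k, j) = exp(-r*dt) * [p_u * V(k+1, j+1) + p_m * V(k+1, j) + p_d * V(k+1, j-1)]
  V(2,-2) = exp(-r*dt) * [p_u*0.000000 + p_m*0.000000 + p_d*0.000000] = 0.000000
  V(2,-1) = exp(-r*dt) * [p_u*0.000000 + p_m*0.000000 + p_d*0.000000] = 0.000000
  V(2,+0) = exp(-r*dt) * [p_u*0.102916 + p_m*0.000000 + p_d*0.000000] = 0.016556
  V(2,+1) = exp(-r*dt) * [p_u*3.024363 + p_m*0.102916 + p_d*0.000000] = 0.555068
  V(2,+2) = exp(-r*dt) * [p_u*6.303323 + p_m*3.024363 + p_d*0.102916] = 3.046111
  V(1,-1) = exp(-r*dt) * [p_u*0.016556 + p_m*0.000000 + p_d*0.000000] = 0.002663
  V(1,+0) = exp(-r*dt) * [p_u*0.555068 + p_m*0.016556 + p_d*0.000000] = 0.100319
  V(1,+1) = exp(-r*dt) * [p_u*3.046111 + p_m*0.555068 + p_d*0.016556] = 0.862576
  V(0,+0) = exp(-r*dt) * [p_u*0.862576 + p_m*0.100319 + p_d*0.002663] = 0.206037


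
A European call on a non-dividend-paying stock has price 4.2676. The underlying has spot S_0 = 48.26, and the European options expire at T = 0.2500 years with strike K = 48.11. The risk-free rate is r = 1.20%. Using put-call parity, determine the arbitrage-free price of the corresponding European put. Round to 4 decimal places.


Put-call parity: C - P = S_0 * exp(-qT) - K * exp(-rT).
S_0 * exp(-qT) = 48.2600 * 1.00000000 = 48.26000000
K * exp(-rT) = 48.1100 * 0.99700450 = 47.96588628
P = C - S*exp(-qT) + K*exp(-rT)
P = 4.2676 - 48.26000000 + 47.96588628 = 3.9735

Answer: Put price = 3.9735


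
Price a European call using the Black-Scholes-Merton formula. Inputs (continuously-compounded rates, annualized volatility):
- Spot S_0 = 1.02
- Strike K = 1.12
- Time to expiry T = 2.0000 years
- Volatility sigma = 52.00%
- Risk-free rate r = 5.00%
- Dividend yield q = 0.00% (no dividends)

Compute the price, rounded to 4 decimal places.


d1 = (ln(S/K) + (r - q + 0.5*sigma^2) * T) / (sigma * sqrt(T)) = 0.37649893
d2 = d1 - sigma * sqrt(T) = -0.35889213
exp(-rT) = 0.90483742; exp(-qT) = 1.00000000
C = S_0 * exp(-qT) * N(d1) - K * exp(-rT) * N(d2)
N(d1) = 0.64672699; N(d2) = 0.35983790
C = 1.0200 * 1.00000000 * 0.64672699 - 1.1200 * 0.90483742 * 0.35983790 = 0.2950

Answer: Price = 0.2950


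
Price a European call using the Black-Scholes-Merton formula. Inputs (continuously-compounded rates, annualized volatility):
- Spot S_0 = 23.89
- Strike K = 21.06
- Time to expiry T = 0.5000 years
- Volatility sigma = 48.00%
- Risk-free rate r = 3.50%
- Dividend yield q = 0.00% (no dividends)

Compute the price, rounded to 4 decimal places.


Answer: Price = 4.8635

Derivation:
d1 = (ln(S/K) + (r - q + 0.5*sigma^2) * T) / (sigma * sqrt(T)) = 0.59274538
d2 = d1 - sigma * sqrt(T) = 0.25333413
exp(-rT) = 0.98265224; exp(-qT) = 1.00000000
C = S_0 * exp(-qT) * N(d1) - K * exp(-rT) * N(d2)
N(d1) = 0.72332422; N(d2) = 0.59999499
C = 23.8900 * 1.00000000 * 0.72332422 - 21.0600 * 0.98265224 * 0.59999499 = 4.8635


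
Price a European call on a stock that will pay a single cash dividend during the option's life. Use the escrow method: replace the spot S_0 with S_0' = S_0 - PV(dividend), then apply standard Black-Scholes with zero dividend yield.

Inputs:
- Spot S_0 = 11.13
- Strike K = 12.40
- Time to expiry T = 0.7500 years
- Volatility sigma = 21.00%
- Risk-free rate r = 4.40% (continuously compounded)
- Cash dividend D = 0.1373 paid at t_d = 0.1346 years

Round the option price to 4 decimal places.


PV(D) = D * exp(-r * t_d) = 0.1373 * 0.99409510 = 0.13648926
S_0' = S_0 - PV(D) = 11.1300 - 0.13648926 = 10.99351074
d1 = (ln(S_0'/K) + (r + sigma^2/2)*T) / (sigma*sqrt(T)) = -0.38959490
d2 = d1 - sigma*sqrt(T) = -0.57146023
exp(-rT) = 0.96753856
N(d1) = 0.34841806; N(d2) = 0.28384386
C = S_0' * N(d1) - K * exp(-rT) * N(d2) = 10.99351074 * 0.34841806 - 12.4000 * 0.96753856 * 0.28384386 = 0.4249

Answer: Price = 0.4249


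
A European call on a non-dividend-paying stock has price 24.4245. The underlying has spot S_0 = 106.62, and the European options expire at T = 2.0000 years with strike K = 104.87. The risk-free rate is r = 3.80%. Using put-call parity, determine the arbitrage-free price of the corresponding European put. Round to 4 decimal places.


Answer: Put price = 14.9997

Derivation:
Put-call parity: C - P = S_0 * exp(-qT) - K * exp(-rT).
S_0 * exp(-qT) = 106.6200 * 1.00000000 = 106.62000000
K * exp(-rT) = 104.8700 * 0.92681621 = 97.19521558
P = C - S*exp(-qT) + K*exp(-rT)
P = 24.4245 - 106.62000000 + 97.19521558 = 14.9997


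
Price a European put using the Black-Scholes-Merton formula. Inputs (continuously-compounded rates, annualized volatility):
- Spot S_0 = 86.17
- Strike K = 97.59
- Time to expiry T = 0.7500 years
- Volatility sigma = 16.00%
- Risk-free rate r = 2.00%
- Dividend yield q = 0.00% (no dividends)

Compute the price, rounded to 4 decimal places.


Answer: Price = 11.5081

Derivation:
d1 = (ln(S/K) + (r - q + 0.5*sigma^2) * T) / (sigma * sqrt(T)) = -0.72062652
d2 = d1 - sigma * sqrt(T) = -0.85919059
exp(-rT) = 0.98511194; exp(-qT) = 1.00000000
P = K * exp(-rT) * N(-d2) - S_0 * exp(-qT) * N(-d1)
N(-d1) = 0.76443033; N(-d2) = 0.80488231
P = 97.5900 * 0.98511194 * 0.80488231 - 86.1700 * 1.00000000 * 0.76443033 = 11.5081


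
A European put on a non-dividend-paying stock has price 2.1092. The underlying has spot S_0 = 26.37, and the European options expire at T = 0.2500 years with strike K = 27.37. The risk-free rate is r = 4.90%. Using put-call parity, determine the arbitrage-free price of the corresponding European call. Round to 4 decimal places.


Put-call parity: C - P = S_0 * exp(-qT) - K * exp(-rT).
S_0 * exp(-qT) = 26.3700 * 1.00000000 = 26.37000000
K * exp(-rT) = 27.3700 * 0.98782473 = 27.03676275
C = P + S*exp(-qT) - K*exp(-rT)
C = 2.1092 + 26.37000000 - 27.03676275 = 1.4424

Answer: Call price = 1.4424


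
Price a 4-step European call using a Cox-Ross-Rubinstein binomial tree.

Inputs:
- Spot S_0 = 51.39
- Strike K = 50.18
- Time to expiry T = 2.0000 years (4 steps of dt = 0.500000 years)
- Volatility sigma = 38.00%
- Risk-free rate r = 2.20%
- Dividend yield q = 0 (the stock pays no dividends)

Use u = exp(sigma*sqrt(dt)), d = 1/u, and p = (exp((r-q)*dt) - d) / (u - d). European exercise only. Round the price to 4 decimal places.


Answer: Price = V(0,0) = 11.8640

Derivation:
dt = T/N = 0.500000
u = exp(sigma*sqrt(dt)) = 1.308263; d = 1/u = 0.764372
p = (exp((r-q)*dt) - d) / (u - d) = 0.453562
Discount per step: exp(-r*dt) = 0.989060
Stock lattice S(k, i) with i counting down-moves:
  k=0: S(0,0) = 51.3900
  k=1: S(1,0) = 67.2317; S(1,1) = 39.2811
  k=2: S(2,0) = 87.9567; S(2,1) = 51.3900; S(2,2) = 30.0254
  k=3: S(3,0) = 115.0705; S(3,1) = 67.2317; S(3,2) = 39.2811; S(3,3) = 22.9505
  k=4: S(4,0) = 150.5426; S(4,1) = 87.9567; S(4,2) = 51.3900; S(4,3) = 30.0254; S(4,4) = 17.5428
Terminal payoffs V(N, i) = max(S_T - K, 0):
  V(4,0) = 100.362571; V(4,1) = 37.776709; V(4,2) = 1.210000; V(4,3) = 0.000000; V(4,4) = 0.000000
Backward induction: V(k, i) = exp(-r*dt) * [p * V(k+1, i) + (1-p) * V(k+1, i+1)].
  V(3,0) = exp(-r*dt) * [p*100.362571 + (1-p)*37.776709] = 65.439495
  V(3,1) = exp(-r*dt) * [p*37.776709 + (1-p)*1.210000] = 17.600609
  V(3,2) = exp(-r*dt) * [p*1.210000 + (1-p)*0.000000] = 0.542807
  V(3,3) = exp(-r*dt) * [p*0.000000 + (1-p)*0.000000] = 0.000000
  V(2,0) = exp(-r*dt) * [p*65.439495 + (1-p)*17.600609] = 38.868614
  V(2,1) = exp(-r*dt) * [p*17.600609 + (1-p)*0.542807] = 8.189008
  V(2,2) = exp(-r*dt) * [p*0.542807 + (1-p)*0.000000] = 0.243503
  V(1,0) = exp(-r*dt) * [p*38.868614 + (1-p)*8.189008] = 21.862311
  V(1,1) = exp(-r*dt) * [p*8.189008 + (1-p)*0.243503] = 3.805197
  V(0,0) = exp(-r*dt) * [p*21.862311 + (1-p)*3.805197] = 11.864001


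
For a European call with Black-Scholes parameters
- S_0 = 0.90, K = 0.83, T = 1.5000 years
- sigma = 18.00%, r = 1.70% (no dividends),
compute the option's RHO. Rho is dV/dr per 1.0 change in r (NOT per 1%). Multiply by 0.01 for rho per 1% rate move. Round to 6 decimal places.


d1 = 0.5931805136; d2 = 0.3727264368
phi(d1) = 0.3345830685; exp(-qT) = 1.0000000000; exp(-rT) = 0.9748223790
N(d2) = 0.6453239708
Rho = K*T*exp(-rT)*N(d2) = 0.8300 * 1.5000 * 0.9748223790 * 0.6453239708 = 0.783200

Answer: Rho = 0.783200


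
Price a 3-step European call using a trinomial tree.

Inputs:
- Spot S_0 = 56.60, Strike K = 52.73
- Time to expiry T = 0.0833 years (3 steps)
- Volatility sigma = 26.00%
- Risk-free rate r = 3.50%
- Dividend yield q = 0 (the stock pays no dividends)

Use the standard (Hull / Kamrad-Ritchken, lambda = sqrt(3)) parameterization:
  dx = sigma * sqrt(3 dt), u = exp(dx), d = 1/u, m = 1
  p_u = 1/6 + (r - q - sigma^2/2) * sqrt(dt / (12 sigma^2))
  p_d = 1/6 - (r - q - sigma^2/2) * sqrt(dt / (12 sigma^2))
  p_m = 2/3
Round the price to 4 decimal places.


Answer: Price = V(0,0) = 4.3323

Derivation:
dt = T/N = 0.027767; dx = sigma*sqrt(3*dt) = 0.075041
u = exp(dx) = 1.077928; d = 1/u = 0.927706
p_u = 0.166889, p_m = 0.666667, p_d = 0.166445
Discount per step: exp(-r*dt) = 0.999029
Stock lattice S(k, j) with j the centered position index:
  k=0: S(0,+0) = 56.6000
  k=1: S(1,-1) = 52.5082; S(1,+0) = 56.6000; S(1,+1) = 61.0107
  k=2: S(2,-2) = 48.7121; S(2,-1) = 52.5082; S(2,+0) = 56.6000; S(2,+1) = 61.0107; S(2,+2) = 65.7651
  k=3: S(3,-3) = 45.1905; S(3,-2) = 48.7121; S(3,-1) = 52.5082; S(3,+0) = 56.6000; S(3,+1) = 61.0107; S(3,+2) = 65.7651; S(3,+3) = 70.8901
Terminal payoffs V(N, j) = max(S_T - K, 0):
  V(3,-3) = 0.000000; V(3,-2) = 0.000000; V(3,-1) = 0.000000; V(3,+0) = 3.870000; V(3,+1) = 8.280715; V(3,+2) = 13.035148; V(3,+3) = 18.160083
Backward induction: V(k, j) = exp(-r*dt) * [p_u * V(k+1, j+1) + p_m * V(k+1, j) + p_d * V(k+1, j-1)]
  V(2,-2) = exp(-r*dt) * [p_u*0.000000 + p_m*0.000000 + p_d*0.000000] = 0.000000
  V(2,-1) = exp(-r*dt) * [p_u*3.870000 + p_m*0.000000 + p_d*0.000000] = 0.645232
  V(2,+0) = exp(-r*dt) * [p_u*8.280715 + p_m*3.870000 + p_d*0.000000] = 3.958109
  V(2,+1) = exp(-r*dt) * [p_u*13.035148 + p_m*8.280715 + p_d*3.870000] = 8.331935
  V(2,+2) = exp(-r*dt) * [p_u*18.160083 + p_m*13.035148 + p_d*8.280715] = 13.086368
  V(1,-1) = exp(-r*dt) * [p_u*3.958109 + p_m*0.645232 + p_d*0.000000] = 1.089659
  V(1,+0) = exp(-r*dt) * [p_u*8.331935 + p_m*3.958109 + p_d*0.645232] = 4.132622
  V(1,+1) = exp(-r*dt) * [p_u*13.086368 + p_m*8.331935 + p_d*3.958109] = 8.389239
  V(0,+0) = exp(-r*dt) * [p_u*8.389239 + p_m*4.132622 + p_d*1.089659] = 4.332306


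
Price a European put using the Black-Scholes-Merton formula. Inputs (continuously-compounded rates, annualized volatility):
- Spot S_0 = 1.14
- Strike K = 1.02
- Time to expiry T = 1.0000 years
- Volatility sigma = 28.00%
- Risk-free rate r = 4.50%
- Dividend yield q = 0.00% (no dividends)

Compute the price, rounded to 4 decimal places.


d1 = (ln(S/K) + (r - q + 0.5*sigma^2) * T) / (sigma * sqrt(T)) = 0.69794870
d2 = d1 - sigma * sqrt(T) = 0.41794870
exp(-rT) = 0.95599748; exp(-qT) = 1.00000000
P = K * exp(-rT) * N(-d2) - S_0 * exp(-qT) * N(-d1)
N(-d1) = 0.24260464; N(-d2) = 0.33799231
P = 1.0200 * 0.95599748 * 0.33799231 - 1.1400 * 1.00000000 * 0.24260464 = 0.0530

Answer: Price = 0.0530


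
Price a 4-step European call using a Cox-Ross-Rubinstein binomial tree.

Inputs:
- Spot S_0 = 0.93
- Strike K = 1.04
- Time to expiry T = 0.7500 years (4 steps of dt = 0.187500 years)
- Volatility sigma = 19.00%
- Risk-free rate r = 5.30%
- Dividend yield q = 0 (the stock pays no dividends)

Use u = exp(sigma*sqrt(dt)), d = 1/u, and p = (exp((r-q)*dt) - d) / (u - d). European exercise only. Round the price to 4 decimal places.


dt = T/N = 0.187500
u = exp(sigma*sqrt(dt)) = 1.085752; d = 1/u = 0.921021
p = (exp((r-q)*dt) - d) / (u - d) = 0.540070
Discount per step: exp(-r*dt) = 0.990112
Stock lattice S(k, i) with i counting down-moves:
  k=0: S(0,0) = 0.9300
  k=1: S(1,0) = 1.0097; S(1,1) = 0.8565
  k=2: S(2,0) = 1.0963; S(2,1) = 0.9300; S(2,2) = 0.7889
  k=3: S(3,0) = 1.1903; S(3,1) = 1.0097; S(3,2) = 0.8565; S(3,3) = 0.7266
  k=4: S(4,0) = 1.2924; S(4,1) = 1.0963; S(4,2) = 0.9300; S(4,3) = 0.7889; S(4,4) = 0.6692
Terminal payoffs V(N, i) = max(S_T - K, 0):
  V(4,0) = 0.252423; V(4,1) = 0.056336; V(4,2) = 0.000000; V(4,3) = 0.000000; V(4,4) = 0.000000
Backward induction: V(k, i) = exp(-r*dt) * [p * V(k+1, i) + (1-p) * V(k+1, i+1)].
  V(3,0) = exp(-r*dt) * [p*0.252423 + (1-p)*0.056336] = 0.160633
  V(3,1) = exp(-r*dt) * [p*0.056336 + (1-p)*0.000000] = 0.030125
  V(3,2) = exp(-r*dt) * [p*0.000000 + (1-p)*0.000000] = 0.000000
  V(3,3) = exp(-r*dt) * [p*0.000000 + (1-p)*0.000000] = 0.000000
  V(2,0) = exp(-r*dt) * [p*0.160633 + (1-p)*0.030125] = 0.099613
  V(2,1) = exp(-r*dt) * [p*0.030125 + (1-p)*0.000000] = 0.016109
  V(2,2) = exp(-r*dt) * [p*0.000000 + (1-p)*0.000000] = 0.000000
  V(1,0) = exp(-r*dt) * [p*0.099613 + (1-p)*0.016109] = 0.060602
  V(1,1) = exp(-r*dt) * [p*0.016109 + (1-p)*0.000000] = 0.008614
  V(0,0) = exp(-r*dt) * [p*0.060602 + (1-p)*0.008614] = 0.036328

Answer: Price = V(0,0) = 0.0363


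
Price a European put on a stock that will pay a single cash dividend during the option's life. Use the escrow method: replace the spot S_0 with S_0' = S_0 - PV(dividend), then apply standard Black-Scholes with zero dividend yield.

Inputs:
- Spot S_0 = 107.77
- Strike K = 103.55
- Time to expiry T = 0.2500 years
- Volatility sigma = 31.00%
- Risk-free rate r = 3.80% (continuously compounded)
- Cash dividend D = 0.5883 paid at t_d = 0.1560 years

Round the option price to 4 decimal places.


Answer: Price = 4.4304

Derivation:
PV(D) = D * exp(-r * t_d) = 0.5883 * 0.99408954 = 0.58482287
S_0' = S_0 - PV(D) = 107.7700 - 0.58482287 = 107.18517713
d1 = (ln(S_0'/K) + (r + sigma^2/2)*T) / (sigma*sqrt(T)) = 0.36139276
d2 = d1 - sigma*sqrt(T) = 0.20639276
exp(-rT) = 0.99054498
N(-d1) = 0.35890293; N(-d2) = 0.41824206
P = K * exp(-rT) * N(-d2) - S_0' * N(-d1) = 103.5500 * 0.99054498 * 0.41824206 - 107.18517713 * 0.35890293 = 4.4304


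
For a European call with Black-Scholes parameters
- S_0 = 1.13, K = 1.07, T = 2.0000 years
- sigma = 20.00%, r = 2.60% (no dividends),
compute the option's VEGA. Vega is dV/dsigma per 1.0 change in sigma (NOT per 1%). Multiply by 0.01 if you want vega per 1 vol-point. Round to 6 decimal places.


Answer: Vega = 0.557443

Derivation:
d1 = 0.5181642580; d2 = 0.2353215456
phi(d1) = 0.3488247498; exp(-qT) = 1.0000000000; exp(-rT) = 0.9493288668
Vega = S * exp(-qT) * phi(d1) * sqrt(T) = 1.1300 * 1.0000000000 * 0.3488247498 * 1.4142135624 = 0.557443


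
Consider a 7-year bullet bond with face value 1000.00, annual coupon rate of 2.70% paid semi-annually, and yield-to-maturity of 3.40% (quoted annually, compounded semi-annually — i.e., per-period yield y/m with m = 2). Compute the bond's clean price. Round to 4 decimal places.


Coupon per period c = face * coupon_rate / m = 13.500000
Periods per year m = 2; per-period yield y/m = 0.017000
Number of cashflows N = 14
Cashflows (t years, CF_t, discount factor 1/(1+y/m)^(m*t), PV):
  t = 0.5000: CF_t = 13.500000, DF = 0.983284, PV = 13.274336
  t = 1.0000: CF_t = 13.500000, DF = 0.966848, PV = 13.052445
  t = 1.5000: CF_t = 13.500000, DF = 0.950686, PV = 12.834262
  t = 2.0000: CF_t = 13.500000, DF = 0.934795, PV = 12.619727
  t = 2.5000: CF_t = 13.500000, DF = 0.919169, PV = 12.408778
  t = 3.0000: CF_t = 13.500000, DF = 0.903804, PV = 12.201355
  t = 3.5000: CF_t = 13.500000, DF = 0.888696, PV = 11.997399
  t = 4.0000: CF_t = 13.500000, DF = 0.873841, PV = 11.796852
  t = 4.5000: CF_t = 13.500000, DF = 0.859234, PV = 11.599658
  t = 5.0000: CF_t = 13.500000, DF = 0.844871, PV = 11.405760
  t = 5.5000: CF_t = 13.500000, DF = 0.830748, PV = 11.215104
  t = 6.0000: CF_t = 13.500000, DF = 0.816862, PV = 11.027634
  t = 6.5000: CF_t = 13.500000, DF = 0.803207, PV = 10.843298
  t = 7.0000: CF_t = 1013.500000, DF = 0.789781, PV = 800.443002
Price P = sum_t PV_t = 956.719609

Answer: Price = 956.7196


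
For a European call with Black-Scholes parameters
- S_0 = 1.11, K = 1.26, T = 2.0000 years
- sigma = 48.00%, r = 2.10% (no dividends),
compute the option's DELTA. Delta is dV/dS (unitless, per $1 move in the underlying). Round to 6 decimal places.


d1 = 0.2145602013; d2 = -0.4642623087
phi(d1) = 0.3898642906; exp(-qT) = 1.0000000000; exp(-rT) = 0.9588697806
N(d1) = 0.5849448870
Delta = exp(-qT) * N(d1) = 1.0000000000 * 0.5849448870 = 0.584945

Answer: Delta = 0.584945


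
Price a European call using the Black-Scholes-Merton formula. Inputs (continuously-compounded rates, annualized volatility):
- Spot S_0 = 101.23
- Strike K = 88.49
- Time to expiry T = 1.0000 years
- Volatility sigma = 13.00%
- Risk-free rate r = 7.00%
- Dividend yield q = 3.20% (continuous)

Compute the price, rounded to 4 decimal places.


Answer: Price = 16.0362

Derivation:
d1 = (ln(S/K) + (r - q + 0.5*sigma^2) * T) / (sigma * sqrt(T)) = 1.39196619
d2 = d1 - sigma * sqrt(T) = 1.26196619
exp(-rT) = 0.93239382; exp(-qT) = 0.96850658
C = S_0 * exp(-qT) * N(d1) - K * exp(-rT) * N(d2)
N(d1) = 0.91803368; N(d2) = 0.89651952
C = 101.2300 * 0.96850658 * 0.91803368 - 88.4900 * 0.93239382 * 0.89651952 = 16.0362


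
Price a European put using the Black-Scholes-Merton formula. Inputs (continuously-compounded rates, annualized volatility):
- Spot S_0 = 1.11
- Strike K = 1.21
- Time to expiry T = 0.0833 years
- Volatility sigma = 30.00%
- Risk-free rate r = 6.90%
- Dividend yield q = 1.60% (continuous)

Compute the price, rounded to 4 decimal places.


d1 = (ln(S/K) + (r - q + 0.5*sigma^2) * T) / (sigma * sqrt(T)) = -0.90196625
d2 = d1 - sigma * sqrt(T) = -0.98855147
exp(-rT) = 0.99426879; exp(-qT) = 0.99866809
P = K * exp(-rT) * N(-d2) - S_0 * exp(-qT) * N(-d1)
N(-d1) = 0.81646260; N(-d2) = 0.83855868
P = 1.2100 * 0.99426879 * 0.83855868 - 1.1100 * 0.99866809 * 0.81646260 = 0.1038

Answer: Price = 0.1038


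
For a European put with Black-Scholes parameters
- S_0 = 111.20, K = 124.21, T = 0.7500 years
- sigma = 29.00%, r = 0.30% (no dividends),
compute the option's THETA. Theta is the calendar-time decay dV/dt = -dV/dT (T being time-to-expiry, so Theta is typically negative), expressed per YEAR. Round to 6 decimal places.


d1 = -0.3060187356; d2 = -0.5571661027
phi(d1) = 0.3806928997; exp(-qT) = 1.0000000000; exp(-rT) = 0.9977525294
Theta = -S*exp(-qT)*phi(d1)*sigma/(2*sqrt(T)) + r*K*exp(-rT)*N(-d2) - q*S*exp(-qT)*N(-d1)
N(-d1) = 0.6202048097; N(-d2) = 0.7112930264; sqrt(T) = 0.8660254038
Term 1 = -111.2000 * 1.0000000000 * 0.3806928997 * 0.2900 / (2 * 0.8660254038) = -7.0878894405
Term 2 = 0.0030 * 124.2100 * 0.9977525294 * 0.7112930264 = 0.2644534303
Term 3 = 0 (no dividend yield, q = 0)
Theta = -7.0878894405 + (0.2644534303) + (0.0000000000) = -6.823436

Answer: Theta = -6.823436


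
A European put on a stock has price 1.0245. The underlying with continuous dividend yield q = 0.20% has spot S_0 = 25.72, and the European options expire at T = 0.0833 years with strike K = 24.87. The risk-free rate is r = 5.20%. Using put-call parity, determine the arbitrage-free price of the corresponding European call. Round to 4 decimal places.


Put-call parity: C - P = S_0 * exp(-qT) - K * exp(-rT).
S_0 * exp(-qT) = 25.7200 * 0.99983341 = 25.71571540
K * exp(-rT) = 24.8700 * 0.99567777 = 24.76250609
C = P + S*exp(-qT) - K*exp(-rT)
C = 1.0245 + 25.71571540 - 24.76250609 = 1.9777

Answer: Call price = 1.9777


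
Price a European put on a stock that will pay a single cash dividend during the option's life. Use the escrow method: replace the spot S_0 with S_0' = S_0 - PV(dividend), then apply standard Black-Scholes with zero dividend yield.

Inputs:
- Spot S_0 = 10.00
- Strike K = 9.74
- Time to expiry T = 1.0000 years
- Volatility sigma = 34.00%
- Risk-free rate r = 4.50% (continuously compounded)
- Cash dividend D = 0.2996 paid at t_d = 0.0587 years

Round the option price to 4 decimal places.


PV(D) = D * exp(-r * t_d) = 0.2996 * 0.99736199 = 0.29880965
S_0' = S_0 - PV(D) = 10.0000 - 0.29880965 = 9.70119035
d1 = (ln(S_0'/K) + (r + sigma^2/2)*T) / (sigma*sqrt(T)) = 0.29061023
d2 = d1 - sigma*sqrt(T) = -0.04938977
exp(-rT) = 0.95599748
N(-d1) = 0.38567472; N(-d2) = 0.51969566
P = K * exp(-rT) * N(-d2) - S_0' * N(-d1) = 9.7400 * 0.95599748 * 0.51969566 - 9.70119035 * 0.38567472 = 1.0976

Answer: Price = 1.0976


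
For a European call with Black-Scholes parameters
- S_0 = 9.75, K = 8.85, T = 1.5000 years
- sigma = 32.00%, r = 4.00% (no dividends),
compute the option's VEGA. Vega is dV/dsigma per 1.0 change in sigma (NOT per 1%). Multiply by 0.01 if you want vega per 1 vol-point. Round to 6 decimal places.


d1 = 0.5961696377; d2 = 0.2042512788
phi(d1) = 0.3339888561; exp(-qT) = 1.0000000000; exp(-rT) = 0.9417645336
Vega = S * exp(-qT) * phi(d1) * sqrt(T) = 9.7500 * 1.0000000000 * 0.3339888561 * 1.2247448714 = 3.988249

Answer: Vega = 3.988249


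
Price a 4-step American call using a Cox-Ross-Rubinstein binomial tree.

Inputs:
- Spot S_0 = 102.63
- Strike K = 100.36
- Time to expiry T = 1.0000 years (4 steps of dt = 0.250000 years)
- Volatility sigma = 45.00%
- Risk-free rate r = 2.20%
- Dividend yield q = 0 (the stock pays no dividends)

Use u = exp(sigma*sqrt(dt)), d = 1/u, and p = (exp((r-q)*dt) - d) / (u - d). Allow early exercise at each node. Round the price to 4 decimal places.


dt = T/N = 0.250000
u = exp(sigma*sqrt(dt)) = 1.252323; d = 1/u = 0.798516
p = (exp((r-q)*dt) - d) / (u - d) = 0.456139
Discount per step: exp(-r*dt) = 0.994515
Stock lattice S(k, i) with i counting down-moves:
  k=0: S(0,0) = 102.6300
  k=1: S(1,0) = 128.5259; S(1,1) = 81.9517
  k=2: S(2,0) = 160.9559; S(2,1) = 102.6300; S(2,2) = 65.4398
  k=3: S(3,0) = 201.5687; S(3,1) = 128.5259; S(3,2) = 81.9517; S(3,3) = 52.2547
  k=4: S(4,0) = 252.4291; S(4,1) = 160.9559; S(4,2) = 102.6300; S(4,3) = 65.4398; S(4,4) = 41.7262
Terminal payoffs V(N, i) = max(S_T - K, 0):
  V(4,0) = 152.069067; V(4,1) = 60.595880; V(4,2) = 2.270000; V(4,3) = 0.000000; V(4,4) = 0.000000
Backward induction: V(k, i) = exp(-r*dt) * [p * V(k+1, i) + (1-p) * V(k+1, i+1)]; then take max(V_cont, immediate exercise) for American.
  V(3,0) = exp(-r*dt) * [p*152.069067 + (1-p)*60.595880] = 101.759169; exercise = 101.208704; V(3,0) = max -> 101.759169
  V(3,1) = exp(-r*dt) * [p*60.595880 + (1-p)*2.270000] = 28.716345; exercise = 28.165880; V(3,1) = max -> 28.716345
  V(3,2) = exp(-r*dt) * [p*2.270000 + (1-p)*0.000000] = 1.029757; exercise = 0.000000; V(3,2) = max -> 1.029757
  V(3,3) = exp(-r*dt) * [p*0.000000 + (1-p)*0.000000] = 0.000000; exercise = 0.000000; V(3,3) = max -> 0.000000
  V(2,0) = exp(-r*dt) * [p*101.759169 + (1-p)*28.716345] = 61.693790; exercise = 60.595880; V(2,0) = max -> 61.693790
  V(2,1) = exp(-r*dt) * [p*28.716345 + (1-p)*1.029757] = 13.583779; exercise = 2.270000; V(2,1) = max -> 13.583779
  V(2,2) = exp(-r*dt) * [p*1.029757 + (1-p)*0.000000] = 0.467136; exercise = 0.000000; V(2,2) = max -> 0.467136
  V(1,0) = exp(-r*dt) * [p*61.693790 + (1-p)*13.583779] = 35.333770; exercise = 28.165880; V(1,0) = max -> 35.333770
  V(1,1) = exp(-r*dt) * [p*13.583779 + (1-p)*0.467136] = 6.414772; exercise = 0.000000; V(1,1) = max -> 6.414772
  V(0,0) = exp(-r*dt) * [p*35.333770 + (1-p)*6.414772] = 19.498325; exercise = 2.270000; V(0,0) = max -> 19.498325

Answer: Price = V(0,0) = 19.4983


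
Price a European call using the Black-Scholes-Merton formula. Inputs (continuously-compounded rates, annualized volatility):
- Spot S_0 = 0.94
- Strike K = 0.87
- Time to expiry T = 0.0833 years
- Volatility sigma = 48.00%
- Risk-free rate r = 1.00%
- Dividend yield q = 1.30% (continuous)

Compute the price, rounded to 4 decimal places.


Answer: Price = 0.0923

Derivation:
d1 = (ln(S/K) + (r - q + 0.5*sigma^2) * T) / (sigma * sqrt(T)) = 0.62606619
d2 = d1 - sigma * sqrt(T) = 0.48752984
exp(-rT) = 0.99916735; exp(-qT) = 0.99891769
C = S_0 * exp(-qT) * N(d1) - K * exp(-rT) * N(d2)
N(d1) = 0.73436423; N(d2) = 0.68705855
C = 0.9400 * 0.99891769 * 0.73436423 - 0.8700 * 0.99916735 * 0.68705855 = 0.0923


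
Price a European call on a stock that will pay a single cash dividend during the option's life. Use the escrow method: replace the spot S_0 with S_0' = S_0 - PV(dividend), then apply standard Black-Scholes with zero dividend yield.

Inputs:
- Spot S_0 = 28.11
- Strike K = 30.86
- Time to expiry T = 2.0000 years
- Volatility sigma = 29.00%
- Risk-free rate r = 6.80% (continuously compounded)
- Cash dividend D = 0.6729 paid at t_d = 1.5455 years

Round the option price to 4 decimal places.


PV(D) = D * exp(-r * t_d) = 0.6729 * 0.90023990 = 0.60577143
S_0' = S_0 - PV(D) = 28.1100 - 0.60577143 = 27.50422857
d1 = (ln(S_0'/K) + (r + sigma^2/2)*T) / (sigma*sqrt(T)) = 0.25597000
d2 = d1 - sigma*sqrt(T) = -0.15415193
exp(-rT) = 0.87284263
N(d1) = 0.60101300; N(d2) = 0.43874497
C = S_0' * N(d1) - K * exp(-rT) * N(d2) = 27.50422857 * 0.60101300 - 30.8600 * 0.87284263 * 0.43874497 = 4.7124

Answer: Price = 4.7124


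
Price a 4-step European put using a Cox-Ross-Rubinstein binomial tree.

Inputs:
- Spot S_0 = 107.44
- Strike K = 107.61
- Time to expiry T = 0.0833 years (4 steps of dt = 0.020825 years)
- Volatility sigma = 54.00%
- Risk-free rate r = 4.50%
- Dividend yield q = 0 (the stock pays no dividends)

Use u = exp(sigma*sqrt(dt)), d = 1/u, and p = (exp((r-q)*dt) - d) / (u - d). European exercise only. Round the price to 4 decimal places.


dt = T/N = 0.020825
u = exp(sigma*sqrt(dt)) = 1.081043; d = 1/u = 0.925032
p = (exp((r-q)*dt) - d) / (u - d) = 0.486538
Discount per step: exp(-r*dt) = 0.999063
Stock lattice S(k, i) with i counting down-moves:
  k=0: S(0,0) = 107.4400
  k=1: S(1,0) = 116.1473; S(1,1) = 99.3855
  k=2: S(2,0) = 125.5603; S(2,1) = 107.4400; S(2,2) = 91.9348
  k=3: S(3,0) = 135.7361; S(3,1) = 116.1473; S(3,2) = 99.3855; S(3,3) = 85.0426
  k=4: S(4,0) = 146.7366; S(4,1) = 125.5603; S(4,2) = 107.4400; S(4,3) = 91.9348; S(4,4) = 78.6672
Terminal payoffs V(N, i) = max(K - S_T, 0):
  V(4,0) = 0.000000; V(4,1) = 0.000000; V(4,2) = 0.170000; V(4,3) = 15.675243; V(4,4) = 28.942842
Backward induction: V(k, i) = exp(-r*dt) * [p * V(k+1, i) + (1-p) * V(k+1, i+1)].
  V(3,0) = exp(-r*dt) * [p*0.000000 + (1-p)*0.000000] = 0.000000
  V(3,1) = exp(-r*dt) * [p*0.000000 + (1-p)*0.170000] = 0.087207
  V(3,2) = exp(-r*dt) * [p*0.170000 + (1-p)*15.675243] = 8.123740
  V(3,3) = exp(-r*dt) * [p*15.675243 + (1-p)*28.942842] = 22.466590
  V(2,0) = exp(-r*dt) * [p*0.000000 + (1-p)*0.087207] = 0.044735
  V(2,1) = exp(-r*dt) * [p*0.087207 + (1-p)*8.123740] = 4.209716
  V(2,2) = exp(-r*dt) * [p*8.123740 + (1-p)*22.466590] = 15.473744
  V(1,0) = exp(-r*dt) * [p*0.044735 + (1-p)*4.209716] = 2.181251
  V(1,1) = exp(-r*dt) * [p*4.209716 + (1-p)*15.473744] = 9.984008
  V(0,0) = exp(-r*dt) * [p*2.181251 + (1-p)*9.984008] = 6.181876

Answer: Price = V(0,0) = 6.1819


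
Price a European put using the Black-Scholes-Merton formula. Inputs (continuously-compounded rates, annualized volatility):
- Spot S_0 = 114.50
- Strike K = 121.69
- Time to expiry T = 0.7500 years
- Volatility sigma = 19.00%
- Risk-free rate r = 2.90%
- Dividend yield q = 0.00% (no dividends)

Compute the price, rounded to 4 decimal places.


d1 = (ln(S/K) + (r - q + 0.5*sigma^2) * T) / (sigma * sqrt(T)) = -0.15566885
d2 = d1 - sigma * sqrt(T) = -0.32021368
exp(-rT) = 0.97848483; exp(-qT) = 1.00000000
P = K * exp(-rT) * N(-d2) - S_0 * exp(-qT) * N(-d1)
N(-d1) = 0.56185298; N(-d2) = 0.62559682
P = 121.6900 * 0.97848483 * 0.62559682 - 114.5000 * 1.00000000 * 0.56185298 = 10.1588

Answer: Price = 10.1588


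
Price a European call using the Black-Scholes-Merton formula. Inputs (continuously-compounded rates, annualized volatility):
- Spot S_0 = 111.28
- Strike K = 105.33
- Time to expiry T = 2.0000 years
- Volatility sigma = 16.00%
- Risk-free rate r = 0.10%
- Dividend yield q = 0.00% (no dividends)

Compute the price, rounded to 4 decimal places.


d1 = (ln(S/K) + (r - q + 0.5*sigma^2) * T) / (sigma * sqrt(T)) = 0.36482851
d2 = d1 - sigma * sqrt(T) = 0.13855434
exp(-rT) = 0.99800200; exp(-qT) = 1.00000000
C = S_0 * exp(-qT) * N(d1) - K * exp(-rT) * N(d2)
N(d1) = 0.64238029; N(d2) = 0.55509884
C = 111.2800 * 1.00000000 * 0.64238029 - 105.3300 * 0.99800200 * 0.55509884 = 13.1323

Answer: Price = 13.1323
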